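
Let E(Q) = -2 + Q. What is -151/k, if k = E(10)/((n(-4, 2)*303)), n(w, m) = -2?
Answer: 45753/4 ≈ 11438.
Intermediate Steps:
k = -4/303 (k = (-2 + 10)/((-2*303)) = 8/(-606) = 8*(-1/606) = -4/303 ≈ -0.013201)
-151/k = -151/(-4/303) = -151*(-303/4) = 45753/4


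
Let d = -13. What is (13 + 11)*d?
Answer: -312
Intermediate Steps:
(13 + 11)*d = (13 + 11)*(-13) = 24*(-13) = -312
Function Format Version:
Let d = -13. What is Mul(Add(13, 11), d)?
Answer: -312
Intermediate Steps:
Mul(Add(13, 11), d) = Mul(Add(13, 11), -13) = Mul(24, -13) = -312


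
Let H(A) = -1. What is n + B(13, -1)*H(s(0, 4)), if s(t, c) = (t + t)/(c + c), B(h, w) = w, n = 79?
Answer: 80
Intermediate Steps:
s(t, c) = t/c (s(t, c) = (2*t)/((2*c)) = (2*t)*(1/(2*c)) = t/c)
n + B(13, -1)*H(s(0, 4)) = 79 - 1*(-1) = 79 + 1 = 80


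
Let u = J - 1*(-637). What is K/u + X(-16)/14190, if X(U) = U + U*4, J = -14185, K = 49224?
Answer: -5829770/1602051 ≈ -3.6389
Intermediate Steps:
X(U) = 5*U (X(U) = U + 4*U = 5*U)
u = -13548 (u = -14185 - 1*(-637) = -14185 + 637 = -13548)
K/u + X(-16)/14190 = 49224/(-13548) + (5*(-16))/14190 = 49224*(-1/13548) - 80*1/14190 = -4102/1129 - 8/1419 = -5829770/1602051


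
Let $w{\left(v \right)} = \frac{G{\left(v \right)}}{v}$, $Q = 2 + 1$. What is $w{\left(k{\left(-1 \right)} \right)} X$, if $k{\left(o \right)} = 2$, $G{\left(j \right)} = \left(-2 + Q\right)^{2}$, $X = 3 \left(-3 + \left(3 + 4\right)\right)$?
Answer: $6$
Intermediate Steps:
$Q = 3$
$X = 12$ ($X = 3 \left(-3 + 7\right) = 3 \cdot 4 = 12$)
$G{\left(j \right)} = 1$ ($G{\left(j \right)} = \left(-2 + 3\right)^{2} = 1^{2} = 1$)
$w{\left(v \right)} = \frac{1}{v}$ ($w{\left(v \right)} = 1 \frac{1}{v} = \frac{1}{v}$)
$w{\left(k{\left(-1 \right)} \right)} X = \frac{1}{2} \cdot 12 = 6$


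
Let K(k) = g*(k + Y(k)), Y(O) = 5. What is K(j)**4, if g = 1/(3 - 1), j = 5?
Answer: 625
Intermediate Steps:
g = 1/2 ≈ 0.50000
K(k) = 5/2 + k/2 (K(k) = (k + 5)/2 = (5 + k)/2 = 5/2 + k/2)
K(j)**4 = (5/2 + (1/2)*5)**4 = (5/2 + 5/2)**4 = 5**4 = 625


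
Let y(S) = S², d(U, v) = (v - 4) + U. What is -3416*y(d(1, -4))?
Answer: -167384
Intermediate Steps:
d(U, v) = -4 + U + v (d(U, v) = (-4 + v) + U = -4 + U + v)
-3416*y(d(1, -4)) = -3416*(-4 + 1 - 4)² = -3416*(-7)² = -3416*49 = -167384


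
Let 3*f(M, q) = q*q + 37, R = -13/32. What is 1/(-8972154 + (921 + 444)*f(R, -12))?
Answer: -1/8889799 ≈ -1.1249e-7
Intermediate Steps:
R = -13/32 (R = -13*1/32 = -13/32 ≈ -0.40625)
f(M, q) = 37/3 + q**2/3 (f(M, q) = (q*q + 37)/3 = (q**2 + 37)/3 = (37 + q**2)/3 = 37/3 + q**2/3)
1/(-8972154 + (921 + 444)*f(R, -12)) = 1/(-8972154 + (921 + 444)*(37/3 + (1/3)*(-12)**2)) = 1/(-8972154 + 1365*(37/3 + (1/3)*144)) = 1/(-8972154 + 1365*(37/3 + 48)) = 1/(-8972154 + 1365*(181/3)) = 1/(-8972154 + 82355) = 1/(-8889799) = -1/8889799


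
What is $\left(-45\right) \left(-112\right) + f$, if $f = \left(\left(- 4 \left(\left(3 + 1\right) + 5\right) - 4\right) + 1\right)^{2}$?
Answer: $6561$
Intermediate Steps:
$f = 1521$ ($f = \left(\left(- 4 \left(4 + 5\right) - 4\right) + 1\right)^{2} = \left(\left(\left(-4\right) 9 - 4\right) + 1\right)^{2} = \left(\left(-36 - 4\right) + 1\right)^{2} = \left(-40 + 1\right)^{2} = \left(-39\right)^{2} = 1521$)
$\left(-45\right) \left(-112\right) + f = \left(-45\right) \left(-112\right) + 1521 = 5040 + 1521 = 6561$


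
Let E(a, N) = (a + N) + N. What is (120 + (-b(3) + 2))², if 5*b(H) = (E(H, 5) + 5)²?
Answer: 81796/25 ≈ 3271.8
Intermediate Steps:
E(a, N) = a + 2*N (E(a, N) = (N + a) + N = a + 2*N)
b(H) = (15 + H)²/5 (b(H) = ((H + 2*5) + 5)²/5 = ((H + 10) + 5)²/5 = ((10 + H) + 5)²/5 = (15 + H)²/5)
(120 + (-b(3) + 2))² = (120 + (-(15 + 3)²/5 + 2))² = (120 + (-18²/5 + 2))² = (120 + (-324/5 + 2))² = (120 - 314/5)² = (286/5)² = 81796/25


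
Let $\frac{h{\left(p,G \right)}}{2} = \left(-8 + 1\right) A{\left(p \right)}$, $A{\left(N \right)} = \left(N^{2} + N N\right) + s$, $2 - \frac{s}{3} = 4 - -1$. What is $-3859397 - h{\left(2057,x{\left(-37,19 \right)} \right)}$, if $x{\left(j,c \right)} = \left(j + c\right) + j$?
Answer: $114615449$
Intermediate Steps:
$s = -9$ ($s = 6 - 3 \left(4 - -1\right) = 6 - 3 \left(4 + 1\right) = 6 - 15 = -9$)
$A{\left(N \right)} = -9 + 2 N^{2}$ ($A{\left(N \right)} = \left(N^{2} + N N\right) - 9 = \left(N^{2} + N^{2}\right) - 9 = 2 N^{2} - 9 = -9 + 2 N^{2}$)
$x{\left(j,c \right)} = c + 2 j$ ($x{\left(j,c \right)} = \left(c + j\right) + j = c + 2 j$)
$h{\left(p,G \right)} = 126 - 28 p^{2}$ ($h{\left(p,G \right)} = 2 \left(-8 + 1\right) \left(-9 + 2 p^{2}\right) = 2 \left(- 7 \left(-9 + 2 p^{2}\right)\right) = 2 \left(63 - 14 p^{2}\right) = 126 - 28 p^{2}$)
$-3859397 - h{\left(2057,x{\left(-37,19 \right)} \right)} = -3859397 - \left(126 - 28 \cdot 2057^{2}\right) = -3859397 - \left(126 - 118474972\right) = -3859397 - -118474846 = -3859397 + 118474846 = 114615449$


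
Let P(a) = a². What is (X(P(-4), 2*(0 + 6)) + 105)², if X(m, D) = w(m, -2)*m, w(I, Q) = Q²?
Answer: 28561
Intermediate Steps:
X(m, D) = 4*m (X(m, D) = (-2)²*m = 4*m)
(X(P(-4), 2*(0 + 6)) + 105)² = (4*(-4)² + 105)² = (4*16 + 105)² = (64 + 105)² = 169² = 28561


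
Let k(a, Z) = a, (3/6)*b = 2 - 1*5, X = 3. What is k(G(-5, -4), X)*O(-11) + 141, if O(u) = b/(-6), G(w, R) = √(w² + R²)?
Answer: 141 + √41 ≈ 147.40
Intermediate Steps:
b = -6 (b = 2*(2 - 1*5) = 2*(2 - 5) = 2*(-3) = -6)
G(w, R) = √(R² + w²)
O(u) = 1 (O(u) = -6/(-6) = -6*(-⅙) = 1)
k(G(-5, -4), X)*O(-11) + 141 = √((-4)² + (-5)²)*1 + 141 = √(16 + 25)*1 + 141 = √41*1 + 141 = √41 + 141 = 141 + √41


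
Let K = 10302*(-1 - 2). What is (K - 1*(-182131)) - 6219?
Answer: 145006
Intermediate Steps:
K = -30906 (K = 10302*(-3) = -30906)
(K - 1*(-182131)) - 6219 = (-30906 - 1*(-182131)) - 6219 = (-30906 + 182131) - 6219 = 151225 - 6219 = 145006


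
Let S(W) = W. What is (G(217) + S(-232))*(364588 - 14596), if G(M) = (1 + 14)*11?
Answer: -23449464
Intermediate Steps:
G(M) = 165 (G(M) = 15*11 = 165)
(G(217) + S(-232))*(364588 - 14596) = (165 - 232)*(364588 - 14596) = -67*349992 = -23449464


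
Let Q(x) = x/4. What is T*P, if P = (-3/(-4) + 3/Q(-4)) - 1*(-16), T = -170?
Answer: -4675/2 ≈ -2337.5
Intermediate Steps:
Q(x) = x/4 (Q(x) = x*(¼) = x/4)
P = 55/4 (P = (-3/(-4) + 3/(((¼)*(-4)))) - 1*(-16) = (-3*(-¼) + 3/(-1)) + 16 = (¾ + 3*(-1)) + 16 = (¾ - 3) + 16 = -9/4 + 16 = 55/4 ≈ 13.750)
T*P = -170*55/4 = -4675/2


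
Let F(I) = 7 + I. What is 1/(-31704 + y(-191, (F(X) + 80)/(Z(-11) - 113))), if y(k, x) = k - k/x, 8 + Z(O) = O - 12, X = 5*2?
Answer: -97/3121319 ≈ -3.1077e-5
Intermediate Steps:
X = 10
Z(O) = -20 + O (Z(O) = -8 + (O - 12) = -8 + (-12 + O) = -20 + O)
y(k, x) = k - k/x
1/(-31704 + y(-191, (F(X) + 80)/(Z(-11) - 113))) = 1/(-31704 + (-191 - 1*(-191)/((7 + 10) + 80)/((-20 - 11) - 113))) = 1/(-31704 + (-191 - 1*(-191)/(17 + 80)/(-31 - 113))) = 1/(-31704 + (-191 - 1*(-191)/97/(-144))) = 1/(-31704 + (-191 - 1*(-191)/97*(-1/144))) = 1/(-31704 + (-191 - 1*(-191)/(-97/144))) = 1/(-31704 + (-191 - 1*(-191)*(-144/97))) = 1/(-31704 + (-191 - 27504/97)) = 1/(-31704 - 46031/97) = 1/(-3121319/97) = -97/3121319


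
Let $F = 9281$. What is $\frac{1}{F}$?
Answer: $\frac{1}{9281} \approx 0.00010775$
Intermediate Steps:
$\frac{1}{F} = \frac{1}{9281}$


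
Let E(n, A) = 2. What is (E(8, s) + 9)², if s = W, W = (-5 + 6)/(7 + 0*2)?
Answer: 121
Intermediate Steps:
W = ⅐ (W = 1/(7 + 0) = 1/7 = 1*(⅐) = ⅐ ≈ 0.14286)
s = ⅐ ≈ 0.14286
(E(8, s) + 9)² = (2 + 9)² = 11² = 121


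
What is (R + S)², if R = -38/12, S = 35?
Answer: 36481/36 ≈ 1013.4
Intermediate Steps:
R = -19/6 (R = -38*1/12 = -19/6 ≈ -3.1667)
(R + S)² = (-19/6 + 35)² = (191/6)² = 36481/36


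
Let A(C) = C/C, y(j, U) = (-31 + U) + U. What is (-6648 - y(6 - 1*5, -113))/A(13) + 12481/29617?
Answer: -27038538/4231 ≈ -6390.6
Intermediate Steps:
y(j, U) = -31 + 2*U
A(C) = 1
(-6648 - y(6 - 1*5, -113))/A(13) + 12481/29617 = (-6648 - (-31 + 2*(-113)))/1 + 12481/29617 = (-6648 - (-31 - 226))*1 + 12481*(1/29617) = (-6648 - 1*(-257))*1 + 1783/4231 = (-6648 + 257)*1 + 1783/4231 = -6391*1 + 1783/4231 = -6391 + 1783/4231 = -27038538/4231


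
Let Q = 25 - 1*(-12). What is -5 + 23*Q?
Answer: 846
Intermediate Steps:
Q = 37 (Q = 25 + 12 = 37)
-5 + 23*Q = -5 + 23*37 = -5 + 851 = 846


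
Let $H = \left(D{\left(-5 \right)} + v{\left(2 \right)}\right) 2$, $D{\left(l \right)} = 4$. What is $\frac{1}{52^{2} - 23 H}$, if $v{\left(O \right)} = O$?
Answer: $\frac{1}{2428} \approx 0.00041186$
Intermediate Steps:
$H = 12$ ($H = \left(4 + 2\right) 2 = 6 \cdot 2 = 12$)
$\frac{1}{52^{2} - 23 H} = \frac{1}{52^{2} - 276} = \frac{1}{2704 - 276} = \frac{1}{2428}$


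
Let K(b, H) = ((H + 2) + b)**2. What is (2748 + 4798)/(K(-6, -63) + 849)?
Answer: 3773/2669 ≈ 1.4136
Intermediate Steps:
K(b, H) = (2 + H + b)**2 (K(b, H) = ((2 + H) + b)**2 = (2 + H + b)**2)
(2748 + 4798)/(K(-6, -63) + 849) = (2748 + 4798)/((2 - 63 - 6)**2 + 849) = 7546/((-67)**2 + 849) = 7546/(4489 + 849) = 7546/5338 = 7546*(1/5338) = 3773/2669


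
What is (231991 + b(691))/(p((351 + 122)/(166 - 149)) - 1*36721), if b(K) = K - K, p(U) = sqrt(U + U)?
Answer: -144822005687/22923340351 - 231991*sqrt(16082)/22923340351 ≈ -6.3189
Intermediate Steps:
p(U) = sqrt(2)*sqrt(U) (p(U) = sqrt(2*U) = sqrt(2)*sqrt(U))
b(K) = 0
(231991 + b(691))/(p((351 + 122)/(166 - 149)) - 1*36721) = (231991 + 0)/(sqrt(2)*sqrt((351 + 122)/(166 - 149)) - 1*36721) = 231991/(sqrt(2)*sqrt(473/17) - 36721) = 231991/(sqrt(2)*(sqrt(8041)/17) - 36721) = 231991/(sqrt(16082)/17 - 36721) = 231991/(-36721 + sqrt(16082)/17)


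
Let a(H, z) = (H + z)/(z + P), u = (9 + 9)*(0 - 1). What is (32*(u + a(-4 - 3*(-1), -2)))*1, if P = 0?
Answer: -528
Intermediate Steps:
u = -18 (u = 18*(-1) = -18)
a(H, z) = (H + z)/z (a(H, z) = (H + z)/(z + 0) = (H + z)/z)
(32*(u + a(-4 - 3*(-1), -2)))*1 = (32*(-18 + ((-4 - 3*(-1)) - 2)/(-2)))*1 = (32*(-18 - ((-4 + 3) - 2)/2))*1 = (32*(-18 - (-1 - 2)/2))*1 = (32*(-18 - ½*(-3)))*1 = (32*(-18 + 3/2))*1 = (32*(-33/2))*1 = -528*1 = -528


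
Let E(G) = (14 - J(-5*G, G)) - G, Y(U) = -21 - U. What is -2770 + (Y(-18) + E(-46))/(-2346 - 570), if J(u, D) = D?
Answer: -8077423/2916 ≈ -2770.0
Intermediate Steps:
E(G) = 14 - 2*G (E(G) = (14 - G) - G = 14 - 2*G)
-2770 + (Y(-18) + E(-46))/(-2346 - 570) = -2770 + ((-21 - 1*(-18)) + (14 - 2*(-46)))/(-2346 - 570) = -2770 + ((-21 + 18) + (14 + 92))/(-2916) = -2770 + (-3 + 106)*(-1/2916) = -2770 + 103*(-1/2916) = -2770 - 103/2916 = -8077423/2916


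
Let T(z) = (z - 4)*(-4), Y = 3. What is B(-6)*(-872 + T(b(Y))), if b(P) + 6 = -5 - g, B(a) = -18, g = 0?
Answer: 14616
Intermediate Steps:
b(P) = -11 (b(P) = -6 + (-5 - 1*0) = -6 + (-5 + 0) = -6 - 5 = -11)
T(z) = 16 - 4*z (T(z) = (-4 + z)*(-4) = 16 - 4*z)
B(-6)*(-872 + T(b(Y))) = -18*(-872 + (16 - 4*(-11))) = -18*(-872 + (16 + 44)) = -18*(-872 + 60) = -18*(-812) = 14616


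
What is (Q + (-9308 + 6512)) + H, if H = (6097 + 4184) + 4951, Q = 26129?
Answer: 38565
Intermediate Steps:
H = 15232 (H = 10281 + 4951 = 15232)
(Q + (-9308 + 6512)) + H = (26129 + (-9308 + 6512)) + 15232 = (26129 - 2796) + 15232 = 23333 + 15232 = 38565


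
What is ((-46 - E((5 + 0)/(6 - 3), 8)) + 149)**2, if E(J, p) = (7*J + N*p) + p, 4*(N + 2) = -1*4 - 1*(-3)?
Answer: 92416/9 ≈ 10268.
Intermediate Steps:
N = -9/4 (N = -2 + (-1*4 - 1*(-3))/4 = -2 + (-4 + 3)/4 = -2 + (1/4)*(-1) = -2 - 1/4 = -9/4 ≈ -2.2500)
E(J, p) = 7*J - 5*p/4 (E(J, p) = (7*J - 9*p/4) + p = 7*J - 5*p/4)
((-46 - E((5 + 0)/(6 - 3), 8)) + 149)**2 = ((-46 - (7*((5 + 0)/(6 - 3)) - 5/4*8)) + 149)**2 = ((-46 - (7*(5/3) - 10)) + 149)**2 = ((-46 - (35/3 - 10)) + 149)**2 = ((-46 - 1*5/3) + 149)**2 = ((-46 - 5/3) + 149)**2 = (-143/3 + 149)**2 = (304/3)**2 = 92416/9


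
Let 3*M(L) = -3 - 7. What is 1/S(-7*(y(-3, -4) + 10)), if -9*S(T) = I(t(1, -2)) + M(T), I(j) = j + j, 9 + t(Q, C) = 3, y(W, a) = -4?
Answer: 27/46 ≈ 0.58696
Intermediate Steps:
t(Q, C) = -6 (t(Q, C) = -9 + 3 = -6)
I(j) = 2*j
M(L) = -10/3 (M(L) = (-3 - 7)/3 = (⅓)*(-10) = -10/3)
S(T) = 46/27 (S(T) = -(2*(-6) - 10/3)/9 = -(-12 - 10/3)/9 = -⅑*(-46/3) = 46/27)
1/S(-7*(y(-3, -4) + 10)) = 1/(46/27) = 27/46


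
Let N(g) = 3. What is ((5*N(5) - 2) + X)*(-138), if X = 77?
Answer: -12420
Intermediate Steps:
((5*N(5) - 2) + X)*(-138) = ((5*3 - 2) + 77)*(-138) = ((15 - 2) + 77)*(-138) = (13 + 77)*(-138) = 90*(-138) = -12420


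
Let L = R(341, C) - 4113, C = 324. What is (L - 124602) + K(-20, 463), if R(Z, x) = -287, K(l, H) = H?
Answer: -128539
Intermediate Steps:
L = -4400 (L = -287 - 4113 = -4400)
(L - 124602) + K(-20, 463) = (-4400 - 124602) + 463 = -129002 + 463 = -128539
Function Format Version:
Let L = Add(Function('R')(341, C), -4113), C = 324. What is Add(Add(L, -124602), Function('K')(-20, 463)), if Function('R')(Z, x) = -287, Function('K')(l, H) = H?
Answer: -128539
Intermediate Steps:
L = -4400 (L = Add(-287, -4113) = -4400)
Add(Add(L, -124602), Function('K')(-20, 463)) = Add(Add(-4400, -124602), 463) = Add(-129002, 463) = -128539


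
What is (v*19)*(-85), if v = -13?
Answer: 20995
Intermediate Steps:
(v*19)*(-85) = -13*19*(-85) = -247*(-85) = 20995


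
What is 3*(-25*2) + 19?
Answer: -131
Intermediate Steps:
3*(-25*2) + 19 = 3*(-50) + 19 = -150 + 19 = -131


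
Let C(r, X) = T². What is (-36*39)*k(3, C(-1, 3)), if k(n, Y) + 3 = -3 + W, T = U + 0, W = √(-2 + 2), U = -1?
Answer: 8424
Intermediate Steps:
W = 0 (W = √0 = 0)
T = -1 (T = -1 + 0 = -1)
C(r, X) = 1 (C(r, X) = (-1)² = 1)
k(n, Y) = -6 (k(n, Y) = -3 + (-3 + 0) = -3 - 3 = -6)
(-36*39)*k(3, C(-1, 3)) = -36*39*(-6) = -1404*(-6) = 8424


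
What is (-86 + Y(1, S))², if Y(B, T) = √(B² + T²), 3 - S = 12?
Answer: (86 - √82)² ≈ 5920.5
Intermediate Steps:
S = -9 (S = 3 - 1*12 = 3 - 12 = -9)
(-86 + Y(1, S))² = (-86 + √(1² + (-9)²))² = (-86 + √(1 + 81))² = (-86 + √82)²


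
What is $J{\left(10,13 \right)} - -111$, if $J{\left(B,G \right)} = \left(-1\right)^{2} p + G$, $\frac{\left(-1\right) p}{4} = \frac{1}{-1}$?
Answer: $128$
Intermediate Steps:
$p = 4$ ($p = - \frac{4}{-1} = \left(-4\right) \left(-1\right) = 4$)
$J{\left(B,G \right)} = 4 + G$ ($J{\left(B,G \right)} = \left(-1\right)^{2} \cdot 4 + G = 1 \cdot 4 + G = 4 + G$)
$J{\left(10,13 \right)} - -111 = \left(4 + 13\right) - -111 = 17 + 111 = 128$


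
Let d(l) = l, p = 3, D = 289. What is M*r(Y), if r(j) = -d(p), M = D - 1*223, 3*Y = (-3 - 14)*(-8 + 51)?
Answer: -198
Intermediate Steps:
Y = -731/3 (Y = ((-3 - 14)*(-8 + 51))/3 = (-17*43)/3 = (⅓)*(-731) = -731/3 ≈ -243.67)
M = 66 (M = 289 - 1*223 = 289 - 223 = 66)
r(j) = -3 (r(j) = -1*3 = -3)
M*r(Y) = 66*(-3) = -198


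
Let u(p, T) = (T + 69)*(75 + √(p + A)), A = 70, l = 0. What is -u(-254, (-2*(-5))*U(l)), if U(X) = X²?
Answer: -5175 - 138*I*√46 ≈ -5175.0 - 935.96*I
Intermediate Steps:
u(p, T) = (69 + T)*(75 + √(70 + p)) (u(p, T) = (T + 69)*(75 + √(p + 70)) = (69 + T)*(75 + √(70 + p)))
-u(-254, (-2*(-5))*U(l)) = -(5175 + 69*√(70 - 254) + 75*(-2*(-5)*0²) + (-2*(-5)*0²)*√(70 - 254)) = -(5175 + 69*√(-184) + 75*(10*0) + (10*0)*√(-184)) = -(5175 + 69*(2*I*√46) + 75*0 + 0*(2*I*√46)) = -(5175 + 138*I*√46 + 0 + 0) = -(5175 + 138*I*√46) = -5175 - 138*I*√46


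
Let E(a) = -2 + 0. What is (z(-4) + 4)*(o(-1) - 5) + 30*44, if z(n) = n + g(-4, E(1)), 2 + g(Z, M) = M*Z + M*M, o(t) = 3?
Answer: 1300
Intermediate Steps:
E(a) = -2
g(Z, M) = -2 + M² + M*Z (g(Z, M) = -2 + (M*Z + M*M) = -2 + (M*Z + M²) = -2 + (M² + M*Z) = -2 + M² + M*Z)
z(n) = 10 + n (z(n) = n + (-2 + (-2)² - 2*(-4)) = n + (-2 + 4 + 8) = n + 10 = 10 + n)
(z(-4) + 4)*(o(-1) - 5) + 30*44 = ((10 - 4) + 4)*(3 - 5) + 30*44 = (6 + 4)*(-2) + 1320 = 10*(-2) + 1320 = -20 + 1320 = 1300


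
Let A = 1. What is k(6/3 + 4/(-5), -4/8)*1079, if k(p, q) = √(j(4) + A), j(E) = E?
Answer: 1079*√5 ≈ 2412.7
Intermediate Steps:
k(p, q) = √5 (k(p, q) = √(4 + 1) = √5)
k(6/3 + 4/(-5), -4/8)*1079 = √5*1079 = 1079*√5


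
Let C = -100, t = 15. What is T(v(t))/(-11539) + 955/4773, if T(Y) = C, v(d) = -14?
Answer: 11497045/55075647 ≈ 0.20875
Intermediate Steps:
T(Y) = -100
T(v(t))/(-11539) + 955/4773 = -100/(-11539) + 955/4773 = -100*(-1/11539) + 955*(1/4773) = 100/11539 + 955/4773 = 11497045/55075647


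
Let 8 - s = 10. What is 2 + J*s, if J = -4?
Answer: 10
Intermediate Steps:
s = -2 (s = 8 - 1*10 = 8 - 10 = -2)
2 + J*s = 2 - 4*(-2) = 2 + 8 = 10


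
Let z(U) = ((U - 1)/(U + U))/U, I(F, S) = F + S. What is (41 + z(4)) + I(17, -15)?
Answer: 1379/32 ≈ 43.094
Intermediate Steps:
z(U) = (-1 + U)/(2*U²) (z(U) = ((-1 + U)/((2*U)))/U = ((-1 + U)*(1/(2*U)))/U = ((-1 + U)/(2*U))/U = (-1 + U)/(2*U²))
(41 + z(4)) + I(17, -15) = (41 + (½)*(-1 + 4)/4²) + (17 - 15) = (41 + (½)*(1/16)*3) + 2 = (41 + 3/32) + 2 = 1315/32 + 2 = 1379/32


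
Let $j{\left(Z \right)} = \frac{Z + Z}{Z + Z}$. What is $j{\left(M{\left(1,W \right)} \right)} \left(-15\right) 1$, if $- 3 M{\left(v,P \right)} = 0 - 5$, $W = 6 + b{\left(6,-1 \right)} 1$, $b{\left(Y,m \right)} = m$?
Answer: $-15$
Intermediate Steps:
$W = 5$ ($W = 6 - 1 = 5$)
$M{\left(v,P \right)} = \frac{5}{3}$ ($M{\left(v,P \right)} = - \frac{0 - 5}{3} = \left(- \frac{1}{3}\right) \left(-5\right) = \frac{5}{3}$)
$j{\left(Z \right)} = 1$ ($j{\left(Z \right)} = \frac{2 Z}{2 Z} = 2 Z \frac{1}{2 Z} = 1$)
$j{\left(M{\left(1,W \right)} \right)} \left(-15\right) 1 = 1 \left(-15\right) 1 = \left(-15\right) 1 = -15$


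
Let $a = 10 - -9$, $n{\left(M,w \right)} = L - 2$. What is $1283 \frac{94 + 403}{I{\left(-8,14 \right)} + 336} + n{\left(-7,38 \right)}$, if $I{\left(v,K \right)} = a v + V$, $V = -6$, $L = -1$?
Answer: $\frac{637117}{178} \approx 3579.3$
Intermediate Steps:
$n{\left(M,w \right)} = -3$ ($n{\left(M,w \right)} = -1 - 2 = -3$)
$a = 19$ ($a = 10 + 9 = 19$)
$I{\left(v,K \right)} = -6 + 19 v$ ($I{\left(v,K \right)} = 19 v - 6 = -6 + 19 v$)
$1283 \frac{94 + 403}{I{\left(-8,14 \right)} + 336} + n{\left(-7,38 \right)} = 1283 \frac{94 + 403}{\left(-6 + 19 \left(-8\right)\right) + 336} - 3 = 1283 \frac{497}{\left(-6 - 152\right) + 336} - 3 = 1283 \frac{497}{-158 + 336} - 3 = 1283 \cdot \frac{497}{178} - 3 = \frac{637651}{178} - 3 = \frac{637117}{178}$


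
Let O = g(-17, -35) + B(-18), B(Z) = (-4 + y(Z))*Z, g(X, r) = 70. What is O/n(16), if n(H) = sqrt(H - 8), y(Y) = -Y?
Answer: -91*sqrt(2)/2 ≈ -64.347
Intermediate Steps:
n(H) = sqrt(-8 + H)
B(Z) = Z*(-4 - Z) (B(Z) = (-4 - Z)*Z = Z*(-4 - Z))
O = -182 (O = 70 - 1*(-18)*(4 - 18) = 70 - 1*(-18)*(-14) = 70 - 252 = -182)
O/n(16) = -182/sqrt(-8 + 16) = -182*sqrt(2)/4 = -91*sqrt(2)/2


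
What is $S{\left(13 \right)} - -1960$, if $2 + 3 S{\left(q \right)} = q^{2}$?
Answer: $\frac{6047}{3} \approx 2015.7$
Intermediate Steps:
$S{\left(q \right)} = - \frac{2}{3} + \frac{q^{2}}{3}$
$S{\left(13 \right)} - -1960 = \left(- \frac{2}{3} + \frac{13^{2}}{3}\right) - -1960 = \left(- \frac{2}{3} + \frac{1}{3} \cdot 169\right) + 1960 = \left(- \frac{2}{3} + \frac{169}{3}\right) + 1960 = \frac{167}{3} + 1960 = \frac{6047}{3}$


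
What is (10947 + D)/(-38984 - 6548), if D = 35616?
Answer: -46563/45532 ≈ -1.0226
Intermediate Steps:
(10947 + D)/(-38984 - 6548) = (10947 + 35616)/(-38984 - 6548) = 46563/(-45532) = 46563*(-1/45532) = -46563/45532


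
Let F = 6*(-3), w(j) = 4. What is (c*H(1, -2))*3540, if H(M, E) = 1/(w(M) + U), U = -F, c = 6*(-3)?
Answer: -31860/11 ≈ -2896.4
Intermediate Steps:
c = -18
F = -18
U = 18 (U = -1*(-18) = 18)
H(M, E) = 1/22 (H(M, E) = 1/(4 + 18) = 1/22)
(c*H(1, -2))*3540 = -18*1/22*3540 = -9/11*3540 = -31860/11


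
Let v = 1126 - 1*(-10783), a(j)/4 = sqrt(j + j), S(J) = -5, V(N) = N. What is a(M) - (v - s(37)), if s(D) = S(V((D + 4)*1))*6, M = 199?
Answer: -11939 + 4*sqrt(398) ≈ -11859.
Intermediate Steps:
a(j) = 4*sqrt(2)*sqrt(j) (a(j) = 4*sqrt(j + j) = 4*sqrt(2*j) = 4*(sqrt(2)*sqrt(j)) = 4*sqrt(2)*sqrt(j))
s(D) = -30 (s(D) = -5*6 = -30)
v = 11909 (v = 1126 + 10783 = 11909)
a(M) - (v - s(37)) = 4*sqrt(2)*sqrt(199) - (11909 - 1*(-30)) = 4*sqrt(398) - (11909 + 30) = 4*sqrt(398) - 1*11939 = 4*sqrt(398) - 11939 = -11939 + 4*sqrt(398)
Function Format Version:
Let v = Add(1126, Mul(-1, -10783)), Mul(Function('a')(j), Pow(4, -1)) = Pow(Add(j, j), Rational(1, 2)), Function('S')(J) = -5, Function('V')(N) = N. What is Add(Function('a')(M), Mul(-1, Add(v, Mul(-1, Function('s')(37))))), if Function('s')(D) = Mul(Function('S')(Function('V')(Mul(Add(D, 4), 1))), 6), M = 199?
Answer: Add(-11939, Mul(4, Pow(398, Rational(1, 2)))) ≈ -11859.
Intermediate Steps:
Function('a')(j) = Mul(4, Pow(2, Rational(1, 2)), Pow(j, Rational(1, 2))) (Function('a')(j) = Mul(4, Pow(Add(j, j), Rational(1, 2))) = Mul(4, Pow(Mul(2, j), Rational(1, 2))) = Mul(4, Mul(Pow(2, Rational(1, 2)), Pow(j, Rational(1, 2)))) = Mul(4, Pow(2, Rational(1, 2)), Pow(j, Rational(1, 2))))
Function('s')(D) = -30 (Function('s')(D) = Mul(-5, 6) = -30)
v = 11909 (v = Add(1126, 10783) = 11909)
Add(Function('a')(M), Mul(-1, Add(v, Mul(-1, Function('s')(37))))) = Add(Mul(4, Pow(2, Rational(1, 2)), Pow(199, Rational(1, 2))), Mul(-1, Add(11909, Mul(-1, -30)))) = Add(Mul(4, Pow(398, Rational(1, 2))), Mul(-1, Add(11909, 30))) = Add(Mul(4, Pow(398, Rational(1, 2))), Mul(-1, 11939)) = Add(Mul(4, Pow(398, Rational(1, 2))), -11939) = Add(-11939, Mul(4, Pow(398, Rational(1, 2))))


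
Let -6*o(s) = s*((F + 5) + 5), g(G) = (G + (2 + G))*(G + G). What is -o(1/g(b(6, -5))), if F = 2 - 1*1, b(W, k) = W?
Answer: 11/1008 ≈ 0.010913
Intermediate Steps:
F = 1 (F = 2 - 1 = 1)
g(G) = 2*G*(2 + 2*G) (g(G) = (2 + 2*G)*(2*G) = 2*G*(2 + 2*G))
o(s) = -11*s/6 (o(s) = -s*((1 + 5) + 5)/6 = -s*(6 + 5)/6 = -s*11/6 = -11*s/6)
-o(1/g(b(6, -5))) = -(-11)/(6*(4*6*(1 + 6))) = -(-11)/(6*(4*6*7)) = -(-11)/(6*168) = -1*(-11/1008) = 11/1008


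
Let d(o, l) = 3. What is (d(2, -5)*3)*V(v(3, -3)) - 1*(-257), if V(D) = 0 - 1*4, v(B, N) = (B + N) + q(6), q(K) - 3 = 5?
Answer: 221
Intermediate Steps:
q(K) = 8 (q(K) = 3 + 5 = 8)
v(B, N) = 8 + B + N (v(B, N) = (B + N) + 8 = 8 + B + N)
V(D) = -4 (V(D) = 0 - 4 = -4)
(d(2, -5)*3)*V(v(3, -3)) - 1*(-257) = (3*3)*(-4) - 1*(-257) = 9*(-4) + 257 = -36 + 257 = 221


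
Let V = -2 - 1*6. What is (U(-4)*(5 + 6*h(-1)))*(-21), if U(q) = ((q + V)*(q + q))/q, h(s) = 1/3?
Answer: 3528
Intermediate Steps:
V = -8 (V = -2 - 6 = -8)
h(s) = 1/3
U(q) = -16 + 2*q (U(q) = ((q - 8)*(q + q))/q = ((-8 + q)*(2*q))/q = (2*q*(-8 + q))/q = -16 + 2*q)
(U(-4)*(5 + 6*h(-1)))*(-21) = ((-16 + 2*(-4))*(5 + 6*(1/3)))*(-21) = ((-16 - 8)*(5 + 2))*(-21) = -24*7*(-21) = -168*(-21) = 3528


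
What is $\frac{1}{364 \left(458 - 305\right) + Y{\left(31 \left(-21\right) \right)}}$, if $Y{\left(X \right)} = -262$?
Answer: $\frac{1}{55430} \approx 1.8041 \cdot 10^{-5}$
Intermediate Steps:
$\frac{1}{364 \left(458 - 305\right) + Y{\left(31 \left(-21\right) \right)}} = \frac{1}{364 \left(458 - 305\right) - 262} = \frac{1}{364 \cdot 153 - 262} = \frac{1}{55692 - 262} = \frac{1}{55430}$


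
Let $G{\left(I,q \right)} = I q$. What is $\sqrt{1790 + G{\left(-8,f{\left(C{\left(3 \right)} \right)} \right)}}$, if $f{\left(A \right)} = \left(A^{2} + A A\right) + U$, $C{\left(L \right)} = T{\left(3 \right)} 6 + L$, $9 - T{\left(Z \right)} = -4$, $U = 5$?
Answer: $i \sqrt{103226} \approx 321.29 i$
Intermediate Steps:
$T{\left(Z \right)} = 13$ ($T{\left(Z \right)} = 9 - -4 = 9 + 4 = 13$)
$C{\left(L \right)} = 78 + L$ ($C{\left(L \right)} = 13 \cdot 6 + L = 78 + L$)
$f{\left(A \right)} = 5 + 2 A^{2}$ ($f{\left(A \right)} = \left(A^{2} + A A\right) + 5 = \left(A^{2} + A^{2}\right) + 5 = 2 A^{2} + 5 = 5 + 2 A^{2}$)
$\sqrt{1790 + G{\left(-8,f{\left(C{\left(3 \right)} \right)} \right)}} = \sqrt{1790 - 8 \left(5 + 2 \left(78 + 3\right)^{2}\right)} = \sqrt{1790 - 8 \left(5 + 2 \cdot 81^{2}\right)} = \sqrt{1790 - 8 \left(5 + 2 \cdot 6561\right)} = \sqrt{1790 - 8 \left(5 + 13122\right)} = \sqrt{1790 - 105016} = \sqrt{-103226} = i \sqrt{103226}$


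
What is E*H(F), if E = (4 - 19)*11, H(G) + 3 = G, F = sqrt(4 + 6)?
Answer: 495 - 165*sqrt(10) ≈ -26.776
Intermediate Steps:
F = sqrt(10) ≈ 3.1623
H(G) = -3 + G
E = -165 (E = -15*11 = -165)
E*H(F) = -165*(-3 + sqrt(10)) = 495 - 165*sqrt(10)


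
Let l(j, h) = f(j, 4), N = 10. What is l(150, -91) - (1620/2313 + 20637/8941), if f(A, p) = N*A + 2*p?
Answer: 3458225107/2297837 ≈ 1505.0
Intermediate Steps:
f(A, p) = 2*p + 10*A (f(A, p) = 10*A + 2*p = 2*p + 10*A)
l(j, h) = 8 + 10*j (l(j, h) = 2*4 + 10*j = 8 + 10*j)
l(150, -91) - (1620/2313 + 20637/8941) = (8 + 10*150) - (1620/2313 + 20637/8941) = (8 + 1500) - (1620*(1/2313) + 20637*(1/8941)) = 1508 - (180/257 + 20637/8941) = 1508 - 1*6913089/2297837 = 1508 - 6913089/2297837 = 3458225107/2297837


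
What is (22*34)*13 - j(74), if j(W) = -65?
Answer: 9789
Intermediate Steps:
(22*34)*13 - j(74) = (22*34)*13 - 1*(-65) = 748*13 + 65 = 9724 + 65 = 9789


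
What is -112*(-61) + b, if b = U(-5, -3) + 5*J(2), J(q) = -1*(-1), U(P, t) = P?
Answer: 6832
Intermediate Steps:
J(q) = 1
b = 0 (b = -5 + 5*1 = -5 + 5 = 0)
-112*(-61) + b = -112*(-61) + 0 = 6832 + 0 = 6832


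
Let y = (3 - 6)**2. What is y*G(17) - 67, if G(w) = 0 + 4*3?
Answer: 41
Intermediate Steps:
G(w) = 12 (G(w) = 0 + 12 = 12)
y = 9 (y = (-3)**2 = 9)
y*G(17) - 67 = 9*12 - 67 = 108 - 67 = 41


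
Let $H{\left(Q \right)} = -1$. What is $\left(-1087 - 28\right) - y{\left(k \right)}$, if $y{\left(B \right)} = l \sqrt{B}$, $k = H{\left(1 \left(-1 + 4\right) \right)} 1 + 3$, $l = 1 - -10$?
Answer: $-1115 - 11 \sqrt{2} \approx -1130.6$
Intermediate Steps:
$l = 11$ ($l = 1 + 10 = 11$)
$k = 2$ ($k = \left(-1\right) 1 + 3 = -1 + 3 = 2$)
$y{\left(B \right)} = 11 \sqrt{B}$
$\left(-1087 - 28\right) - y{\left(k \right)} = \left(-1087 - 28\right) - 11 \sqrt{2} = -1115 - 11 \sqrt{2}$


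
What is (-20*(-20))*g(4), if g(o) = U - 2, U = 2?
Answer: 0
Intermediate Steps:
g(o) = 0 (g(o) = 2 - 2 = 0)
(-20*(-20))*g(4) = -20*(-20)*0 = 400*0 = 0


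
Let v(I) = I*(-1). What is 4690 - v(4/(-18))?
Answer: 42208/9 ≈ 4689.8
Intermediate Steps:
v(I) = -I
4690 - v(4/(-18)) = 4690 - (-1)*4/(-18) = 4690 - (-1)*4*(-1/18) = 4690 - (-1)*(-2)/9 = 4690 - 1*2/9 = 4690 - 2/9 = 42208/9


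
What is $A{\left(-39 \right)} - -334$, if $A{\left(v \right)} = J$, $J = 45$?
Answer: $379$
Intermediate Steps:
$A{\left(v \right)} = 45$
$A{\left(-39 \right)} - -334 = 45 - -334 = 45 + 334 = 379$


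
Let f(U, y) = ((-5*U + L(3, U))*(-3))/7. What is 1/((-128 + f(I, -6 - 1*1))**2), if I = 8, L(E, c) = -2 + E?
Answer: 49/606841 ≈ 8.0746e-5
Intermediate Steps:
f(U, y) = -3/7 + 15*U/7 (f(U, y) = ((-5*U + (-2 + 3))*(-3))/7 = ((-5*U + 1)*(-3))*(1/7) = ((1 - 5*U)*(-3))*(1/7) = (-3 + 15*U)*(1/7) = -3/7 + 15*U/7)
1/((-128 + f(I, -6 - 1*1))**2) = 1/((-128 + (-3/7 + (15/7)*8))**2) = 1/((-128 + (-3/7 + 120/7))**2) = 1/((-128 + 117/7)**2) = 1/((-779/7)**2) = 1/(606841/49) = 49/606841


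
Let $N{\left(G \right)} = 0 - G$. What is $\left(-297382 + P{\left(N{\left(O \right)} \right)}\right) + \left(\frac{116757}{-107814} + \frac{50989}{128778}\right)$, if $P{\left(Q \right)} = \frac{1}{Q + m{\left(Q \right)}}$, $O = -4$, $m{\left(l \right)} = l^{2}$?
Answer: $- \frac{6881469555264799}{23140118820} \approx -2.9738 \cdot 10^{5}$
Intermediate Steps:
$N{\left(G \right)} = - G$
$P{\left(Q \right)} = \frac{1}{Q + Q^{2}}$
$\left(-297382 + P{\left(N{\left(O \right)} \right)}\right) + \left(\frac{116757}{-107814} + \frac{50989}{128778}\right) = \left(-297382 + \frac{1}{\left(-1\right) \left(-4\right) \left(1 - -4\right)}\right) + \left(\frac{116757}{-107814} + \frac{50989}{128778}\right) = \left(-297382 + \frac{1}{4 \left(1 + 4\right)}\right) + \left(116757 \left(- \frac{1}{107814}\right) + 50989 \cdot \frac{1}{128778}\right) = \left(-297382 + \frac{1}{4 \cdot 5}\right) + \left(- \frac{38919}{35938} + \frac{50989}{128778}\right) = \left(-297382 + \frac{1}{4} \cdot \frac{1}{5}\right) - \frac{794867075}{1157005941} = \left(-297382 + \frac{1}{20}\right) - \frac{794867075}{1157005941} = - \frac{5947639}{20} - \frac{794867075}{1157005941} = - \frac{6881469555264799}{23140118820}$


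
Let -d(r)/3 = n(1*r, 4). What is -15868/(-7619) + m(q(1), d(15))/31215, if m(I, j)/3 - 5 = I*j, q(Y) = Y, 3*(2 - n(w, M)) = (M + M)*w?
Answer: 166013201/79275695 ≈ 2.0941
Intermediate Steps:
n(w, M) = 2 - 2*M*w/3 (n(w, M) = 2 - (M + M)*w/3 = 2 - 2*M*w/3)
d(r) = -6 + 8*r (d(r) = -3*(2 - ⅔*4*1*r) = -3*(2 - ⅔*4*r) = -3*(2 - 8*r/3) = -6 + 8*r)
m(I, j) = 15 + 3*I*j (m(I, j) = 15 + 3*(I*j) = 15 + 3*I*j)
-15868/(-7619) + m(q(1), d(15))/31215 = -15868/(-7619) + (15 + 3*1*(-6 + 8*15))/31215 = -15868*(-1/7619) + (15 + 3*1*(-6 + 120))*(1/31215) = 15868/7619 + (15 + 3*1*114)*(1/31215) = 15868/7619 + (15 + 342)*(1/31215) = 15868/7619 + 357*(1/31215) = 15868/7619 + 119/10405 = 166013201/79275695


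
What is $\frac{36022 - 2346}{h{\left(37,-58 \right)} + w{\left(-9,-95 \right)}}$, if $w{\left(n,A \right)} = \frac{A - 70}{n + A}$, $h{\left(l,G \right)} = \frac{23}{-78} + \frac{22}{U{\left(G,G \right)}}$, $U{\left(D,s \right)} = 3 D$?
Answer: $\frac{23438496}{811} \approx 28901.0$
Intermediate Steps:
$h{\left(l,G \right)} = - \frac{23}{78} + \frac{22}{3 G}$ ($h{\left(l,G \right)} = \frac{23}{-78} + \frac{22}{3 G} = 23 \left(- \frac{1}{78}\right) + 22 \frac{1}{3 G} = - \frac{23}{78} + \frac{22}{3 G}$)
$w{\left(n,A \right)} = \frac{-70 + A}{A + n}$
$\frac{36022 - 2346}{h{\left(37,-58 \right)} + w{\left(-9,-95 \right)}} = \frac{36022 - 2346}{\frac{572 - -1334}{78 \left(-58\right)} + \frac{-70 - 95}{-95 - 9}} = \frac{33676}{\frac{1}{78} \left(- \frac{1}{58}\right) \left(572 + 1334\right) + \frac{1}{-104} \left(-165\right)} = \frac{33676}{\frac{1}{78} \left(- \frac{1}{58}\right) 1906 - - \frac{165}{104}} = \frac{33676}{- \frac{953}{2262} + \frac{165}{104}} = \frac{33676}{\frac{811}{696}} = 33676 \cdot \frac{696}{811} = \frac{23438496}{811}$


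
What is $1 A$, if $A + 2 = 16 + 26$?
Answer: $40$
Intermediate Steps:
$A = 40$ ($A = -2 + \left(16 + 26\right) = -2 + 42 = 40$)
$1 A = 1 \cdot 40 = 40$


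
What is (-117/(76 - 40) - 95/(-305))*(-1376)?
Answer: 246648/61 ≈ 4043.4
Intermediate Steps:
(-117/(76 - 40) - 95/(-305))*(-1376) = (-117/36 - 95*(-1/305))*(-1376) = (-117*1/36 + 19/61)*(-1376) = (-13/4 + 19/61)*(-1376) = -717/244*(-1376) = 246648/61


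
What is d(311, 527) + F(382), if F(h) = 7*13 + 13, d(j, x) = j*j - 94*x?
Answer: 47287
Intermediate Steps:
d(j, x) = j**2 - 94*x
F(h) = 104 (F(h) = 91 + 13 = 104)
d(311, 527) + F(382) = (311**2 - 94*527) + 104 = (96721 - 49538) + 104 = 47183 + 104 = 47287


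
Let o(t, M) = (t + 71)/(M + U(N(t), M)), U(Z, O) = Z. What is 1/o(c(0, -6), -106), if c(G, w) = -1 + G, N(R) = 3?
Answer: -103/70 ≈ -1.4714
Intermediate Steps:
o(t, M) = (71 + t)/(3 + M) (o(t, M) = (t + 71)/(M + 3) = (71 + t)/(3 + M))
1/o(c(0, -6), -106) = 1/((71 + (-1 + 0))/(3 - 106)) = 1/((71 - 1)/(-103)) = 1/(-1/103*70) = 1/(-70/103) = -103/70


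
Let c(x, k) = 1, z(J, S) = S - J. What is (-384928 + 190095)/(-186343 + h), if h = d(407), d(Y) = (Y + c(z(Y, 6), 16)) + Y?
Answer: 194833/185528 ≈ 1.0502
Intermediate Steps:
d(Y) = 1 + 2*Y (d(Y) = (Y + 1) + Y = (1 + Y) + Y = 1 + 2*Y)
h = 815 (h = 1 + 2*407 = 1 + 814 = 815)
(-384928 + 190095)/(-186343 + h) = (-384928 + 190095)/(-186343 + 815) = -194833/(-185528) = -194833*(-1/185528) = 194833/185528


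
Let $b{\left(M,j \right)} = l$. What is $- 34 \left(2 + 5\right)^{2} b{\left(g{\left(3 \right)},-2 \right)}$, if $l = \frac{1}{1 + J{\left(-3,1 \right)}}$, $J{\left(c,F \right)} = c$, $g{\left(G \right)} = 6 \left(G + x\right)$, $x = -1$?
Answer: $833$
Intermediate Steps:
$g{\left(G \right)} = -6 + 6 G$ ($g{\left(G \right)} = 6 \left(G - 1\right) = 6 \left(-1 + G\right) = -6 + 6 G$)
$l = - \frac{1}{2}$ ($l = \frac{1}{1 - 3} = \frac{1}{-2} = - \frac{1}{2} \approx -0.5$)
$b{\left(M,j \right)} = - \frac{1}{2}$
$- 34 \left(2 + 5\right)^{2} b{\left(g{\left(3 \right)},-2 \right)} = - 34 \left(2 + 5\right)^{2} \left(- \frac{1}{2}\right) = - 34 \cdot 7^{2} \left(- \frac{1}{2}\right) = \left(-34\right) 49 \left(- \frac{1}{2}\right) = \left(-1666\right) \left(- \frac{1}{2}\right) = 833$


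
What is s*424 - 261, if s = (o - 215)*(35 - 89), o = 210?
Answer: 114219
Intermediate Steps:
s = 270 (s = (210 - 215)*(35 - 89) = -5*(-54) = 270)
s*424 - 261 = 270*424 - 261 = 114480 - 261 = 114219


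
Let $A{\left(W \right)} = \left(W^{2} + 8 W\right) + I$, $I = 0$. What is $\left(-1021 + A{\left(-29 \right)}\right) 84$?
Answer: $-34608$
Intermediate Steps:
$A{\left(W \right)} = W^{2} + 8 W$ ($A{\left(W \right)} = \left(W^{2} + 8 W\right) + 0 = W^{2} + 8 W$)
$\left(-1021 + A{\left(-29 \right)}\right) 84 = \left(-1021 - 29 \left(8 - 29\right)\right) 84 = \left(-1021 - -609\right) 84 = \left(-1021 + 609\right) 84 = \left(-412\right) 84 = -34608$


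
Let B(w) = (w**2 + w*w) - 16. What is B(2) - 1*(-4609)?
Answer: 4601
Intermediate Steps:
B(w) = -16 + 2*w**2 (B(w) = (w**2 + w**2) - 16 = 2*w**2 - 16 = -16 + 2*w**2)
B(2) - 1*(-4609) = (-16 + 2*2**2) - 1*(-4609) = (-16 + 2*4) + 4609 = (-16 + 8) + 4609 = -8 + 4609 = 4601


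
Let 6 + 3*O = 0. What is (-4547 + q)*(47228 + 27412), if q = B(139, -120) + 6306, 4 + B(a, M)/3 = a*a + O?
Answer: 4456306560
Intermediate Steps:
O = -2 (O = -2 + (⅓)*0 = -2 + 0 = -2)
B(a, M) = -18 + 3*a² (B(a, M) = -12 + 3*(a*a - 2) = -12 + 3*(a² - 2) = -12 + 3*(-2 + a²) = -12 + (-6 + 3*a²) = -18 + 3*a²)
q = 64251 (q = (-18 + 3*139²) + 6306 = (-18 + 3*19321) + 6306 = (-18 + 57963) + 6306 = 57945 + 6306 = 64251)
(-4547 + q)*(47228 + 27412) = (-4547 + 64251)*(47228 + 27412) = 59704*74640 = 4456306560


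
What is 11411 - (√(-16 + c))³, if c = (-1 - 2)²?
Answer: 11411 + 7*I*√7 ≈ 11411.0 + 18.52*I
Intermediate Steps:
c = 9 (c = (-3)² = 9)
11411 - (√(-16 + c))³ = 11411 - (√(-16 + 9))³ = 11411 - (√(-7))³ = 11411 - (I*√7)³ = 11411 - (-7)*I*√7 = 11411 + 7*I*√7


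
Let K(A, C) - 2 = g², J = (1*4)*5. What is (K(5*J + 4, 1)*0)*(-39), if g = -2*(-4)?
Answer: 0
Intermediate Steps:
g = 8
J = 20 (J = 4*5 = 20)
K(A, C) = 66 (K(A, C) = 2 + 8² = 2 + 64 = 66)
(K(5*J + 4, 1)*0)*(-39) = (66*0)*(-39) = 0*(-39) = 0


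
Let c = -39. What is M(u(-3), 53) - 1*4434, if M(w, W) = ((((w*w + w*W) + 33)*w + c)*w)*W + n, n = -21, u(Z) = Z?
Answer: -54063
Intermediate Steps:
M(w, W) = -21 + W*w*(-39 + w*(33 + w**2 + W*w)) (M(w, W) = ((((w*w + w*W) + 33)*w - 39)*w)*W - 21 = ((((w**2 + W*w) + 33)*w - 39)*w)*W - 21 = (((33 + w**2 + W*w)*w - 39)*w)*W - 21 = ((w*(33 + w**2 + W*w) - 39)*w)*W - 21 = ((-39 + w*(33 + w**2 + W*w))*w)*W - 21 = (w*(-39 + w*(33 + w**2 + W*w)))*W - 21 = W*w*(-39 + w*(33 + w**2 + W*w)) - 21 = -21 + W*w*(-39 + w*(33 + w**2 + W*w)))
M(u(-3), 53) - 1*4434 = (-21 + 53*(-3)**4 + 53**2*(-3)**3 - 39*53*(-3) + 33*53*(-3)**2) - 1*4434 = (-21 + 53*81 + 2809*(-27) + 6201 + 33*53*9) - 4434 = (-21 + 4293 - 75843 + 6201 + 15741) - 4434 = -49629 - 4434 = -54063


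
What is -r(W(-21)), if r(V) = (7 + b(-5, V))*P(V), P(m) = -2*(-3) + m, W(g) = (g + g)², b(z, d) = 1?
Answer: -14160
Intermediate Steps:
W(g) = 4*g² (W(g) = (2*g)² = 4*g²)
P(m) = 6 + m
r(V) = 48 + 8*V (r(V) = (7 + 1)*(6 + V) = 8*(6 + V) = 48 + 8*V)
-r(W(-21)) = -(48 + 8*(4*(-21)²)) = -(48 + 8*(4*441)) = -(48 + 8*1764) = -(48 + 14112) = -1*14160 = -14160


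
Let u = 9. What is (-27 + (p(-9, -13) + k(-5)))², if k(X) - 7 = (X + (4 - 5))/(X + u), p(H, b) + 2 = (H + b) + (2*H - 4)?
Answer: 18225/4 ≈ 4556.3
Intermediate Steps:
p(H, b) = -6 + b + 3*H (p(H, b) = -2 + ((H + b) + (2*H - 4)) = -2 + ((H + b) + (-4 + 2*H)) = -2 + (-4 + b + 3*H) = -6 + b + 3*H)
k(X) = 7 + (-1 + X)/(9 + X) (k(X) = 7 + (X + (4 - 5))/(X + 9) = 7 + (X - 1)/(9 + X) = 7 + (-1 + X)/(9 + X))
(-27 + (p(-9, -13) + k(-5)))² = (-27 + ((-6 - 13 + 3*(-9)) + 2*(31 + 4*(-5))/(9 - 5)))² = (-27 + ((-6 - 13 - 27) + 2*(31 - 20)/4))² = (-27 + (-46 + 2*(¼)*11))² = (-27 + (-46 + 11/2))² = (-27 - 81/2)² = (-135/2)² = 18225/4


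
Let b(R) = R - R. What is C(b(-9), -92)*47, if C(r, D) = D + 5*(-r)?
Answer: -4324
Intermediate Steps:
b(R) = 0
C(r, D) = D - 5*r
C(b(-9), -92)*47 = (-92 - 5*0)*47 = (-92 + 0)*47 = -92*47 = -4324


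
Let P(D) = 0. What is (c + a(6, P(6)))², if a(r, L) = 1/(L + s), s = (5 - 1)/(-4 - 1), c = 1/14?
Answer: 1089/784 ≈ 1.3890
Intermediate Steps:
c = 1/14 ≈ 0.071429
s = -⅘ (s = 4/(-5) = 4*(-⅕) = -⅘ ≈ -0.80000)
a(r, L) = 1/(-⅘ + L) (a(r, L) = 1/(L - ⅘) = 1/(-⅘ + L))
(c + a(6, P(6)))² = (1/14 + 5/(-4 + 5*0))² = (1/14 + 5/(-4 + 0))² = (1/14 + 5/(-4))² = (1/14 + 5*(-¼))² = (1/14 - 5/4)² = (-33/28)² = 1089/784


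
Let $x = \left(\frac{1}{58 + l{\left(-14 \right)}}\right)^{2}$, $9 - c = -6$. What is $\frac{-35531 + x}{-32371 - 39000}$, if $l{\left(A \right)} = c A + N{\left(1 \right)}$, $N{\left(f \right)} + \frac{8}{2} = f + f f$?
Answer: $\frac{842653195}{1692634636} \approx 0.49784$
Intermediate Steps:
$N{\left(f \right)} = -4 + f + f^{2}$ ($N{\left(f \right)} = -4 + \left(f + f f\right) = -4 + \left(f + f^{2}\right) = -4 + f + f^{2}$)
$c = 15$ ($c = 9 - -6 = 9 + 6 = 15$)
$l{\left(A \right)} = -2 + 15 A$ ($l{\left(A \right)} = 15 A + \left(-4 + 1 + 1^{2}\right) = 15 A + \left(-4 + 1 + 1\right) = 15 A - 2 = -2 + 15 A$)
$x = \frac{1}{23716}$ ($x = \left(\frac{1}{58 + \left(-2 + 15 \left(-14\right)\right)}\right)^{2} = \left(\frac{1}{58 - 212}\right)^{2} = \left(\frac{1}{-154}\right)^{2} = \left(- \frac{1}{154}\right)^{2} = \frac{1}{23716} \approx 4.2166 \cdot 10^{-5}$)
$\frac{-35531 + x}{-32371 - 39000} = \frac{-35531 + \frac{1}{23716}}{-32371 - 39000} = - \frac{842653195}{23716 \left(-71371\right)} = \left(- \frac{842653195}{23716}\right) \left(- \frac{1}{71371}\right) = \frac{842653195}{1692634636}$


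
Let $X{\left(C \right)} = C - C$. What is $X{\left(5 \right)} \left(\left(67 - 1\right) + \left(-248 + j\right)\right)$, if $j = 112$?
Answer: $0$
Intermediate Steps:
$X{\left(C \right)} = 0$
$X{\left(5 \right)} \left(\left(67 - 1\right) + \left(-248 + j\right)\right) = 0 \left(\left(67 - 1\right) + \left(-248 + 112\right)\right) = 0 \left(\left(67 - 1\right) - 136\right) = 0 \left(66 - 136\right) = 0 \left(-70\right) = 0$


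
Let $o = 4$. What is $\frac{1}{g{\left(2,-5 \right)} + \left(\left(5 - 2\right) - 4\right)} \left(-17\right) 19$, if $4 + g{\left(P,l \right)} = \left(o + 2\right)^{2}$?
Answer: $- \frac{323}{31} \approx -10.419$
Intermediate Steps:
$g{\left(P,l \right)} = 32$ ($g{\left(P,l \right)} = -4 + \left(4 + 2\right)^{2} = -4 + 6^{2} = -4 + 36 = 32$)
$\frac{1}{g{\left(2,-5 \right)} + \left(\left(5 - 2\right) - 4\right)} \left(-17\right) 19 = \frac{1}{32 + \left(\left(5 - 2\right) - 4\right)} \left(-17\right) 19 = \frac{1}{32 + \left(3 - 4\right)} \left(-17\right) 19 = \frac{1}{32 - 1} \left(-17\right) 19 = \frac{1}{31} \left(-17\right) 19 = \left(- \frac{17}{31}\right) 19 = - \frac{323}{31}$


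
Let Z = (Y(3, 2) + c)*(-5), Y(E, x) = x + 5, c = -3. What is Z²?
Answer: 400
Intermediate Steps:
Y(E, x) = 5 + x
Z = -20 (Z = ((5 + 2) - 3)*(-5) = (7 - 3)*(-5) = 4*(-5) = -20)
Z² = (-20)² = 400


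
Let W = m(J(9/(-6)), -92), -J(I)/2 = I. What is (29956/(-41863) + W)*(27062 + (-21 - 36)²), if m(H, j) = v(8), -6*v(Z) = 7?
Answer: -14330343647/251178 ≈ -57053.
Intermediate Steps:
v(Z) = -7/6 (v(Z) = -⅙*7 = -7/6)
J(I) = -2*I
m(H, j) = -7/6
W = -7/6 ≈ -1.1667
(29956/(-41863) + W)*(27062 + (-21 - 36)²) = (29956/(-41863) - 7/6)*(27062 + (-21 - 36)²) = (29956*(-1/41863) - 7/6)*(27062 + (-57)²) = (-29956/41863 - 7/6)*(27062 + 3249) = -472777/251178*30311 = -14330343647/251178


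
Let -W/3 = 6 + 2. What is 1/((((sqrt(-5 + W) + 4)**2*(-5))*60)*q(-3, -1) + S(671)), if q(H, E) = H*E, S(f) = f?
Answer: I/(7200*sqrt(29) + 12371*I) ≈ 7.4686e-6 + 2.3408e-5*I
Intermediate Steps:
W = -24 (W = -3*(6 + 2) = -3*8 = -24)
q(H, E) = E*H
1/((((sqrt(-5 + W) + 4)**2*(-5))*60)*q(-3, -1) + S(671)) = 1/((((sqrt(-5 - 24) + 4)**2*(-5))*60)*(-1*(-3)) + 671) = 1/((((sqrt(-29) + 4)**2*(-5))*60)*3 + 671) = 1/((((I*sqrt(29) + 4)**2*(-5))*60)*3 + 671) = 1/((((4 + I*sqrt(29))**2*(-5))*60)*3 + 671) = 1/((-5*(4 + I*sqrt(29))**2*60)*3 + 671) = 1/(-300*(4 + I*sqrt(29))**2*3 + 671) = 1/(-900*(4 + I*sqrt(29))**2 + 671) = 1/(671 - 900*(4 + I*sqrt(29))**2)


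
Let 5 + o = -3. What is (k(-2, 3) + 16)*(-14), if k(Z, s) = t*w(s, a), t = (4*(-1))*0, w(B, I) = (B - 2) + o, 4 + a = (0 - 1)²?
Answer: -224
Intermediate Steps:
o = -8 (o = -5 - 3 = -8)
a = -3 (a = -4 + (0 - 1)² = -4 + (-1)² = -4 + 1 = -3)
w(B, I) = -10 + B (w(B, I) = (B - 2) - 8 = (-2 + B) - 8 = -10 + B)
t = 0 (t = -4*0 = 0)
k(Z, s) = 0 (k(Z, s) = 0*(-10 + s) = 0)
(k(-2, 3) + 16)*(-14) = (0 + 16)*(-14) = 16*(-14) = -224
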